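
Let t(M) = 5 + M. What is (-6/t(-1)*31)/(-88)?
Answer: 93/176 ≈ 0.52841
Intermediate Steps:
(-6/t(-1)*31)/(-88) = (-6/(5 - 1)*31)/(-88) = (-6/4*31)*(-1/88) = (-6*¼*31)*(-1/88) = -3/2*31*(-1/88) = -93/2*(-1/88) = 93/176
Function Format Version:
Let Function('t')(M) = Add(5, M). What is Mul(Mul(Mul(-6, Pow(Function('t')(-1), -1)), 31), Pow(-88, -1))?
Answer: Rational(93, 176) ≈ 0.52841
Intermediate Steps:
Mul(Mul(Mul(-6, Pow(Function('t')(-1), -1)), 31), Pow(-88, -1)) = Mul(Mul(Mul(-6, Pow(Add(5, -1), -1)), 31), Pow(-88, -1)) = Mul(Mul(Mul(-6, Pow(4, -1)), 31), Rational(-1, 88)) = Mul(Mul(Mul(-6, Rational(1, 4)), 31), Rational(-1, 88)) = Mul(Mul(Rational(-3, 2), 31), Rational(-1, 88)) = Mul(Rational(-93, 2), Rational(-1, 88)) = Rational(93, 176)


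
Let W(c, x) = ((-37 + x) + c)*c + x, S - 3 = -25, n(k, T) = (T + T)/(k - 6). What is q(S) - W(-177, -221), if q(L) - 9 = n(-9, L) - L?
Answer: -1151101/15 ≈ -76740.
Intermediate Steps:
n(k, T) = 2*T/(-6 + k) (n(k, T) = (2*T)/(-6 + k) = 2*T/(-6 + k))
S = -22 (S = 3 - 25 = -22)
W(c, x) = x + c*(-37 + c + x) (W(c, x) = (-37 + c + x)*c + x = c*(-37 + c + x) + x = x + c*(-37 + c + x))
q(L) = 9 - 17*L/15 (q(L) = 9 + (2*L/(-6 - 9) - L) = 9 + (2*L/(-15) - L) = 9 + (2*L*(-1/15) - L) = 9 + (-2*L/15 - L) = 9 - 17*L/15)
q(S) - W(-177, -221) = (9 - 17/15*(-22)) - (-221 + (-177)² - 37*(-177) - 177*(-221)) = (9 + 374/15) - (-221 + 31329 + 6549 + 39117) = 509/15 - 1*76774 = 509/15 - 76774 = -1151101/15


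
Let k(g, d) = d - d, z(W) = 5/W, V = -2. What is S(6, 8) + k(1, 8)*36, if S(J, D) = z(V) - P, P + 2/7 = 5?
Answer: -101/14 ≈ -7.2143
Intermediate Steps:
P = 33/7 (P = -2/7 + 5 = 33/7 ≈ 4.7143)
k(g, d) = 0
S(J, D) = -101/14 (S(J, D) = 5/(-2) - 1*33/7 = 5*(-½) - 33/7 = -5/2 - 33/7 = -101/14)
S(6, 8) + k(1, 8)*36 = -101/14 + 0*36 = -101/14 + 0 = -101/14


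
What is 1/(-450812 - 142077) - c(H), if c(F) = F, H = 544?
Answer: -322531617/592889 ≈ -544.00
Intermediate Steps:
1/(-450812 - 142077) - c(H) = 1/(-450812 - 142077) - 1*544 = 1/(-592889) - 544 = -1/592889 - 544 = -322531617/592889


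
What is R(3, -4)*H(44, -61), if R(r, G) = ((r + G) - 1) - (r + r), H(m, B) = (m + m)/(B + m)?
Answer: 704/17 ≈ 41.412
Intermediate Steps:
H(m, B) = 2*m/(B + m) (H(m, B) = (2*m)/(B + m) = 2*m/(B + m))
R(r, G) = -1 + G - r (R(r, G) = ((G + r) - 1) - 2*r = (-1 + G + r) - 2*r = -1 + G - r)
R(3, -4)*H(44, -61) = (-1 - 4 - 1*3)*(2*44/(-61 + 44)) = (-1 - 4 - 3)*(2*44/(-17)) = -16*44*(-1)/17 = -8*(-88/17) = 704/17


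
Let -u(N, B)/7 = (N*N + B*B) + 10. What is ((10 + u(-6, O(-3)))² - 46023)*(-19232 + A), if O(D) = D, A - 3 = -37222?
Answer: -5340377502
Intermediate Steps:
A = -37219 (A = 3 - 37222 = -37219)
u(N, B) = -70 - 7*B² - 7*N² (u(N, B) = -7*((N*N + B*B) + 10) = -7*((N² + B²) + 10) = -7*((B² + N²) + 10) = -7*(10 + B² + N²) = -70 - 7*B² - 7*N²)
((10 + u(-6, O(-3)))² - 46023)*(-19232 + A) = ((10 + (-70 - 7*(-3)² - 7*(-6)²))² - 46023)*(-19232 - 37219) = ((10 + (-70 - 7*9 - 7*36))² - 46023)*(-56451) = ((10 + (-70 - 63 - 252))² - 46023)*(-56451) = ((10 - 385)² - 46023)*(-56451) = ((-375)² - 46023)*(-56451) = (140625 - 46023)*(-56451) = 94602*(-56451) = -5340377502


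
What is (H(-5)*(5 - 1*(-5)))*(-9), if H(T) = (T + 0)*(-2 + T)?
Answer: -3150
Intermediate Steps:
H(T) = T*(-2 + T)
(H(-5)*(5 - 1*(-5)))*(-9) = ((-5*(-2 - 5))*(5 - 1*(-5)))*(-9) = ((-5*(-7))*(5 + 5))*(-9) = (35*10)*(-9) = 350*(-9) = -3150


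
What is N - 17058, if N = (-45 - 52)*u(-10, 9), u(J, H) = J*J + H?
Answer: -27631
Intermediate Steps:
u(J, H) = H + J² (u(J, H) = J² + H = H + J²)
N = -10573 (N = (-45 - 52)*(9 + (-10)²) = -97*(9 + 100) = -97*109 = -10573)
N - 17058 = -10573 - 17058 = -27631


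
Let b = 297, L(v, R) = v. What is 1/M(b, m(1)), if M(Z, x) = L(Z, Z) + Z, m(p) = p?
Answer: 1/594 ≈ 0.0016835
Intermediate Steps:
M(Z, x) = 2*Z (M(Z, x) = Z + Z = 2*Z)
1/M(b, m(1)) = 1/(2*297) = 1/594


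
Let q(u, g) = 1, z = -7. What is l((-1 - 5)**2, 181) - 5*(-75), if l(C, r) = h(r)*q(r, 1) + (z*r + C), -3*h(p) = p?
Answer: -2749/3 ≈ -916.33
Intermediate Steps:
h(p) = -p/3
l(C, r) = C - 22*r/3 (l(C, r) = -r/3*1 + (-7*r + C) = -r/3 + (C - 7*r) = C - 22*r/3)
l((-1 - 5)**2, 181) - 5*(-75) = ((-1 - 5)**2 - 22/3*181) - 5*(-75) = ((-6)**2 - 3982/3) - 1*(-375) = (36 - 3982/3) + 375 = -3874/3 + 375 = -2749/3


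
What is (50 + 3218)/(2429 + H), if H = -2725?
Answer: -817/74 ≈ -11.041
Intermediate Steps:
(50 + 3218)/(2429 + H) = (50 + 3218)/(2429 - 2725) = 3268/(-296) = 3268*(-1/296) = -817/74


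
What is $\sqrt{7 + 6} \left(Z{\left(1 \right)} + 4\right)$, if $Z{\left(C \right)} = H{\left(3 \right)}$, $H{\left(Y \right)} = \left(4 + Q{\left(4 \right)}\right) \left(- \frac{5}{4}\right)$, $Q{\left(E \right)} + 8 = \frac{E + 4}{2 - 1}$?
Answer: $- \sqrt{13} \approx -3.6056$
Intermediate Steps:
$Q{\left(E \right)} = -4 + E$ ($Q{\left(E \right)} = -8 + \frac{E + 4}{2 - 1} = -8 + \frac{4 + E}{1} = -8 + \left(4 + E\right) 1 = -8 + \left(4 + E\right) = -4 + E$)
$H{\left(Y \right)} = -5$ ($H{\left(Y \right)} = \left(4 + \left(-4 + 4\right)\right) \left(- \frac{5}{4}\right) = \left(4 + 0\right) \left(\left(-5\right) \frac{1}{4}\right) = 4 \left(- \frac{5}{4}\right) = -5$)
$Z{\left(C \right)} = -5$
$\sqrt{7 + 6} \left(Z{\left(1 \right)} + 4\right) = \sqrt{7 + 6} \left(-5 + 4\right) = \sqrt{13} \left(-1\right) = - \sqrt{13}$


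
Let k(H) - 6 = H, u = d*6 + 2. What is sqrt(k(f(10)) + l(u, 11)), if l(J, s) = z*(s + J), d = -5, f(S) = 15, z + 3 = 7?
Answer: I*sqrt(47) ≈ 6.8557*I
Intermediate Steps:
z = 4 (z = -3 + 7 = 4)
u = -28 (u = -5*6 + 2 = -30 + 2 = -28)
l(J, s) = 4*J + 4*s (l(J, s) = 4*(s + J) = 4*(J + s) = 4*J + 4*s)
k(H) = 6 + H
sqrt(k(f(10)) + l(u, 11)) = sqrt((6 + 15) + (4*(-28) + 4*11)) = sqrt(21 + (-112 + 44)) = sqrt(21 - 68) = sqrt(-47) = I*sqrt(47)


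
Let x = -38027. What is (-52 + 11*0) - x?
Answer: 37975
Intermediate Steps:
(-52 + 11*0) - x = (-52 + 11*0) - 1*(-38027) = (-52 + 0) + 38027 = -52 + 38027 = 37975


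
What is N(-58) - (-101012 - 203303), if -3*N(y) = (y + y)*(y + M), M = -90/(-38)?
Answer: 17223343/57 ≈ 3.0216e+5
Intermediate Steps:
M = 45/19 (M = -90*(-1/38) = 45/19 ≈ 2.3684)
N(y) = -2*y*(45/19 + y)/3 (N(y) = -(y + y)*(y + 45/19)/3 = -2*y*(45/19 + y)/3)
N(-58) - (-101012 - 203303) = -2/57*(-58)*(45 + 19*(-58)) - (-101012 - 203303) = -2/57*(-58)*(45 - 1102) - 1*(-304315) = -2/57*(-58)*(-1057) + 304315 = -122612/57 + 304315 = 17223343/57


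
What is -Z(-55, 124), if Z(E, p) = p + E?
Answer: -69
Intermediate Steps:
Z(E, p) = E + p
-Z(-55, 124) = -(-55 + 124) = -1*69 = -69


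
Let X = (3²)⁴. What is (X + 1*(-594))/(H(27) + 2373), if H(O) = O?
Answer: 1989/800 ≈ 2.4863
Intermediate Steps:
X = 6561 (X = 9⁴ = 6561)
(X + 1*(-594))/(H(27) + 2373) = (6561 + 1*(-594))/(27 + 2373) = (6561 - 594)/2400 = 5967*(1/2400) = 1989/800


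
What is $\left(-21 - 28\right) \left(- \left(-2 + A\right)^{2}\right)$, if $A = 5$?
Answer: $441$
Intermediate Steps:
$\left(-21 - 28\right) \left(- \left(-2 + A\right)^{2}\right) = \left(-21 - 28\right) \left(- \left(-2 + 5\right)^{2}\right) = - 49 \left(- 3^{2}\right) = - 49 \left(\left(-1\right) 9\right) = \left(-49\right) \left(-9\right) = 441$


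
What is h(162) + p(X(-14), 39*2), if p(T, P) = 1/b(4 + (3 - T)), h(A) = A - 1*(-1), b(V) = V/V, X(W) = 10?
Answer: 164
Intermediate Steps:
b(V) = 1
h(A) = 1 + A (h(A) = A + 1 = 1 + A)
p(T, P) = 1 (p(T, P) = 1/1 = 1)
h(162) + p(X(-14), 39*2) = (1 + 162) + 1 = 163 + 1 = 164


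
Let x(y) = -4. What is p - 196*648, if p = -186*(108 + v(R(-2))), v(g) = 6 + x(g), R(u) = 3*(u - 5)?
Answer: -147468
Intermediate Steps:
R(u) = -15 + 3*u (R(u) = 3*(-5 + u) = -15 + 3*u)
v(g) = 2 (v(g) = 6 - 4 = 2)
p = -20460 (p = -186*(108 + 2) = -186*110 = -20460)
p - 196*648 = -20460 - 196*648 = -20460 - 127008 = -147468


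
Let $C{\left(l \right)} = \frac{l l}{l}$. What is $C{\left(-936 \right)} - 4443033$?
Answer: $-4443969$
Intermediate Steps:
$C{\left(l \right)} = l$ ($C{\left(l \right)} = \frac{l^{2}}{l} = l$)
$C{\left(-936 \right)} - 4443033 = -936 - 4443033 = -4443969$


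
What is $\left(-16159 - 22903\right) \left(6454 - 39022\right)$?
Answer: $1272171216$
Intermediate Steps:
$\left(-16159 - 22903\right) \left(6454 - 39022\right) = \left(-39062\right) \left(-32568\right) = 1272171216$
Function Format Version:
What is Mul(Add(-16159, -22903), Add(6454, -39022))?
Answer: 1272171216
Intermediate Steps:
Mul(Add(-16159, -22903), Add(6454, -39022)) = Mul(-39062, -32568) = 1272171216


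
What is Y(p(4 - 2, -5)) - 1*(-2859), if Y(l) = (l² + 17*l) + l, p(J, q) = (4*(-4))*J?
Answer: 3307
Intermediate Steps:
p(J, q) = -16*J
Y(l) = l² + 18*l
Y(p(4 - 2, -5)) - 1*(-2859) = (-16*(4 - 2))*(18 - 16*(4 - 2)) - 1*(-2859) = (-16*2)*(18 - 16*2) + 2859 = -32*(18 - 32) + 2859 = -32*(-14) + 2859 = 448 + 2859 = 3307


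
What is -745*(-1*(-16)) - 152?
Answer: -12072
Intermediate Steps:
-745*(-1*(-16)) - 152 = -745*16 - 152 = -149*80 - 152 = -11920 - 152 = -12072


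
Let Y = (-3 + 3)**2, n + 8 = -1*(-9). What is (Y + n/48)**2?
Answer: 1/2304 ≈ 0.00043403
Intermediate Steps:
n = 1 (n = -8 - 1*(-9) = -8 + 9 = 1)
Y = 0 (Y = 0**2 = 0)
(Y + n/48)**2 = (0 + 1/48)**2 = (1/48)**2 = 1/2304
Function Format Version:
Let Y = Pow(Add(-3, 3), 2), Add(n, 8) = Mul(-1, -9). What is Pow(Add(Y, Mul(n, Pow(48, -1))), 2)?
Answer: Rational(1, 2304) ≈ 0.00043403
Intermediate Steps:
n = 1 (n = Add(-8, Mul(-1, -9)) = Add(-8, 9) = 1)
Y = 0 (Y = Pow(0, 2) = 0)
Pow(Add(Y, Mul(n, Pow(48, -1))), 2) = Pow(Add(0, Mul(1, Pow(48, -1))), 2) = Pow(Add(0, Mul(1, Rational(1, 48))), 2) = Pow(Add(0, Rational(1, 48)), 2) = Pow(Rational(1, 48), 2) = Rational(1, 2304)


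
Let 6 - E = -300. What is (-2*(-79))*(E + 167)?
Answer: 74734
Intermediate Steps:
E = 306 (E = 6 - 1*(-300) = 6 + 300 = 306)
(-2*(-79))*(E + 167) = (-2*(-79))*(306 + 167) = 158*473 = 74734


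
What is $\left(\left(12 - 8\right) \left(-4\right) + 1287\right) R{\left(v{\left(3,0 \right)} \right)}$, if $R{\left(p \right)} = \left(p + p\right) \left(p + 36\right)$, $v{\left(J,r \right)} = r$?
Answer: $0$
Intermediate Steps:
$R{\left(p \right)} = 2 p \left(36 + p\right)$
$\left(\left(12 - 8\right) \left(-4\right) + 1287\right) R{\left(v{\left(3,0 \right)} \right)} = \left(\left(12 - 8\right) \left(-4\right) + 1287\right) 2 \cdot 0 \left(36 + 0\right) = \left(4 \left(-4\right) + 1287\right) 2 \cdot 0 \cdot 36 = \left(-16 + 1287\right) 0 = 1271 \cdot 0 = 0$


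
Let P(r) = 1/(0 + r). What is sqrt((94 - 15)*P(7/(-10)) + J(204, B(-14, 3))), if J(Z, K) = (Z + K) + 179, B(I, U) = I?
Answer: sqrt(12551)/7 ≈ 16.004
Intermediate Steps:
P(r) = 1/r
J(Z, K) = 179 + K + Z (J(Z, K) = (K + Z) + 179 = 179 + K + Z)
sqrt((94 - 15)*P(7/(-10)) + J(204, B(-14, 3))) = sqrt((94 - 15)/((7/(-10))) + (179 - 14 + 204)) = sqrt(79/((7*(-1/10))) + 369) = sqrt(79/(-7/10) + 369) = sqrt(79*(-10/7) + 369) = sqrt(-790/7 + 369) = sqrt(1793/7) = sqrt(12551)/7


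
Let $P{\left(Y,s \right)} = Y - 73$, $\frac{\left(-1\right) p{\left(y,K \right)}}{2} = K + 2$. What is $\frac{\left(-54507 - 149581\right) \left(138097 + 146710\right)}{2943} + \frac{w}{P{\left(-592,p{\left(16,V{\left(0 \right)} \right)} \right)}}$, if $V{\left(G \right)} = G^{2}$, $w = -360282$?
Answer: $- \frac{38652524215714}{1957095} \approx -1.975 \cdot 10^{7}$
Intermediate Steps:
$p{\left(y,K \right)} = -4 - 2 K$ ($p{\left(y,K \right)} = - 2 \left(K + 2\right) = - 2 \left(2 + K\right) = -4 - 2 K$)
$P{\left(Y,s \right)} = -73 + Y$
$\frac{\left(-54507 - 149581\right) \left(138097 + 146710\right)}{2943} + \frac{w}{P{\left(-592,p{\left(16,V{\left(0 \right)} \right)} \right)}} = \frac{\left(-54507 - 149581\right) \left(138097 + 146710\right)}{2943} - \frac{360282}{-73 - 592} = \left(-204088\right) 284807 \cdot \frac{1}{2943} - \frac{360282}{-665} = \left(-58125691016\right) \frac{1}{2943} - - \frac{360282}{665} = - \frac{58125691016}{2943} + \frac{360282}{665} = - \frac{38652524215714}{1957095}$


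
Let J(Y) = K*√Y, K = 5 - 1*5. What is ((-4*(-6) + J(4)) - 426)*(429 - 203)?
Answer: -90852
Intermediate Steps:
K = 0 (K = 5 - 5 = 0)
J(Y) = 0 (J(Y) = 0*√Y = 0)
((-4*(-6) + J(4)) - 426)*(429 - 203) = ((-4*(-6) + 0) - 426)*(429 - 203) = ((24 + 0) - 426)*226 = (24 - 426)*226 = -402*226 = -90852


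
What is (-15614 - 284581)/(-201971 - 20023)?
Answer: 33355/24666 ≈ 1.3523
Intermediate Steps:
(-15614 - 284581)/(-201971 - 20023) = -300195/(-221994) = -300195*(-1/221994) = 33355/24666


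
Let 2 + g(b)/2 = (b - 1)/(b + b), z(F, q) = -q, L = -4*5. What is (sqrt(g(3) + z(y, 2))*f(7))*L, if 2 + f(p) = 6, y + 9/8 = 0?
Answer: -320*I*sqrt(3)/3 ≈ -184.75*I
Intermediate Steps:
y = -9/8 (y = -9/8 + 0 = -9/8 ≈ -1.1250)
f(p) = 4 (f(p) = -2 + 6 = 4)
L = -20
g(b) = -4 + (-1 + b)/b (g(b) = -4 + 2*((b - 1)/(b + b)) = -4 + 2*((-1 + b)/((2*b))) = -4 + 2*((-1 + b)*(1/(2*b))) = -4 + 2*((-1 + b)/(2*b)) = -4 + (-1 + b)/b)
(sqrt(g(3) + z(y, 2))*f(7))*L = (sqrt((-3 - 1/3) - 1*2)*4)*(-20) = (sqrt((-3 - 1*1/3) - 2)*4)*(-20) = (sqrt((-3 - 1/3) - 2)*4)*(-20) = (sqrt(-10/3 - 2)*4)*(-20) = (sqrt(-16/3)*4)*(-20) = ((4*I*sqrt(3)/3)*4)*(-20) = (16*I*sqrt(3)/3)*(-20) = -320*I*sqrt(3)/3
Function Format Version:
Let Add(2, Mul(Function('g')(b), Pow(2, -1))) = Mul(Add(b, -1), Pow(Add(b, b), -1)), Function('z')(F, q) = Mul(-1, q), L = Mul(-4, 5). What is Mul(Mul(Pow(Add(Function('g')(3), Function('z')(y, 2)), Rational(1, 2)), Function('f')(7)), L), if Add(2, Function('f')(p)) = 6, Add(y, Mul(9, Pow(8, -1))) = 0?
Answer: Mul(Rational(-320, 3), I, Pow(3, Rational(1, 2))) ≈ Mul(-184.75, I)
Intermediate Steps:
y = Rational(-9, 8) (y = Add(Rational(-9, 8), 0) = Rational(-9, 8) ≈ -1.1250)
Function('f')(p) = 4 (Function('f')(p) = Add(-2, 6) = 4)
L = -20
Function('g')(b) = Add(-4, Mul(Pow(b, -1), Add(-1, b))) (Function('g')(b) = Add(-4, Mul(2, Mul(Add(b, -1), Pow(Add(b, b), -1)))) = Add(-4, Mul(2, Mul(Add(-1, b), Pow(Mul(2, b), -1)))) = Add(-4, Mul(2, Mul(Add(-1, b), Mul(Rational(1, 2), Pow(b, -1))))) = Add(-4, Mul(2, Mul(Rational(1, 2), Pow(b, -1), Add(-1, b)))) = Add(-4, Mul(Pow(b, -1), Add(-1, b))))
Mul(Mul(Pow(Add(Function('g')(3), Function('z')(y, 2)), Rational(1, 2)), Function('f')(7)), L) = Mul(Mul(Pow(Add(Add(-3, Mul(-1, Pow(3, -1))), Mul(-1, 2)), Rational(1, 2)), 4), -20) = Mul(Mul(Pow(Add(Add(-3, Mul(-1, Rational(1, 3))), -2), Rational(1, 2)), 4), -20) = Mul(Mul(Pow(Add(Add(-3, Rational(-1, 3)), -2), Rational(1, 2)), 4), -20) = Mul(Mul(Pow(Add(Rational(-10, 3), -2), Rational(1, 2)), 4), -20) = Mul(Mul(Pow(Rational(-16, 3), Rational(1, 2)), 4), -20) = Mul(Mul(Mul(Rational(4, 3), I, Pow(3, Rational(1, 2))), 4), -20) = Mul(Mul(Rational(16, 3), I, Pow(3, Rational(1, 2))), -20) = Mul(Rational(-320, 3), I, Pow(3, Rational(1, 2)))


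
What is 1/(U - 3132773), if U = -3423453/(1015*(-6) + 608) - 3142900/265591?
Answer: -1455969862/4560331063559403 ≈ -3.1927e-7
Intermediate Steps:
U = 892008927923/1455969862 (U = -3423453/(-6090 + 608) - 3142900*1/265591 = -3423453/(-5482) - 3142900/265591 = -3423453*(-1/5482) - 3142900/265591 = 3423453/5482 - 3142900/265591 = 892008927923/1455969862 ≈ 612.66)
1/(U - 3132773) = 1/(892008927923/1455969862 - 3132773) = 1/(-4560331063559403/1455969862) = -1455969862/4560331063559403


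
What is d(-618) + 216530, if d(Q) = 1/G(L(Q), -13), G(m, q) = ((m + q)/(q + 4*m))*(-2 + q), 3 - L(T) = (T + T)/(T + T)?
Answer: 7145489/33 ≈ 2.1653e+5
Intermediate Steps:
L(T) = 2 (L(T) = 3 - (T + T)/(T + T) = 3 - 2*T/(2*T) = 3 - 2*T*1/(2*T) = 3 - 1*1 = 3 - 1 = 2)
G(m, q) = (-2 + q)*(m + q)/(q + 4*m) (G(m, q) = ((m + q)/(q + 4*m))*(-2 + q) = (-2 + q)*(m + q)/(q + 4*m))
d(Q) = -1/33 (d(Q) = 1/(((-13)² - 2*2 - 2*(-13) + 2*(-13))/(-13 + 4*2)) = 1/((169 - 4 + 26 - 26)/(-13 + 8)) = 1/(165/(-5)) = 1/(-⅕*165) = 1/(-33) = -1/33)
d(-618) + 216530 = -1/33 + 216530 = 7145489/33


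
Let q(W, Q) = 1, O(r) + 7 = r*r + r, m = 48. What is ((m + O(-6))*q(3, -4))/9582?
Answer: 71/9582 ≈ 0.0074097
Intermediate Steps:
O(r) = -7 + r + r² (O(r) = -7 + (r*r + r) = -7 + (r² + r) = -7 + (r + r²) = -7 + r + r²)
((m + O(-6))*q(3, -4))/9582 = ((48 + (-7 - 6 + (-6)²))*1)/9582 = ((48 + (-7 - 6 + 36))*1)*(1/9582) = ((48 + 23)*1)*(1/9582) = (71*1)*(1/9582) = 71*(1/9582) = 71/9582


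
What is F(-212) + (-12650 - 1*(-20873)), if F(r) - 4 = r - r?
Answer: 8227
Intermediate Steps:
F(r) = 4 (F(r) = 4 + (r - r) = 4 + 0 = 4)
F(-212) + (-12650 - 1*(-20873)) = 4 + (-12650 - 1*(-20873)) = 4 + (-12650 + 20873) = 4 + 8223 = 8227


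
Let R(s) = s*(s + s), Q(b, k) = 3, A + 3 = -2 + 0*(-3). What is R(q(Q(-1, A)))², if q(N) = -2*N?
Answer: 5184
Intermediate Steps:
A = -5 (A = -3 + (-2 + 0*(-3)) = -3 + (-2 + 0) = -3 - 2 = -5)
R(s) = 2*s² (R(s) = s*(2*s) = 2*s²)
R(q(Q(-1, A)))² = (2*(-2*3)²)² = (2*(-6)²)² = (2*36)² = 72² = 5184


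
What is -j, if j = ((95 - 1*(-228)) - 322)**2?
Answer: -1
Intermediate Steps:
j = 1 (j = ((95 + 228) - 322)**2 = (323 - 322)**2 = 1**2 = 1)
-j = -1*1 = -1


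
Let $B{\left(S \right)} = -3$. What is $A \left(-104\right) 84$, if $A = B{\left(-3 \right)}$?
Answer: $26208$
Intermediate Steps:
$A = -3$
$A \left(-104\right) 84 = \left(-3\right) \left(-104\right) 84 = 312 \cdot 84 = 26208$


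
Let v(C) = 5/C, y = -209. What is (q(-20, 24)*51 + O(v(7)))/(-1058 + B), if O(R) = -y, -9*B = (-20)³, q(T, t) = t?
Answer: -12897/1522 ≈ -8.4737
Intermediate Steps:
B = 8000/9 (B = -⅑*(-20)³ = -⅑*(-8000) = 8000/9 ≈ 888.89)
O(R) = 209 (O(R) = -1*(-209) = 209)
(q(-20, 24)*51 + O(v(7)))/(-1058 + B) = (24*51 + 209)/(-1058 + 8000/9) = (1224 + 209)/(-1522/9) = 1433*(-9/1522) = -12897/1522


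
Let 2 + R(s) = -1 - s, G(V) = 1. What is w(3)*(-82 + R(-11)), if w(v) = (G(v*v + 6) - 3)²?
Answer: -296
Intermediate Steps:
R(s) = -3 - s (R(s) = -2 + (-1 - s) = -3 - s)
w(v) = 4 (w(v) = (1 - 3)² = (-2)² = 4)
w(3)*(-82 + R(-11)) = 4*(-82 + (-3 - 1*(-11))) = 4*(-82 + (-3 + 11)) = 4*(-82 + 8) = 4*(-74) = -296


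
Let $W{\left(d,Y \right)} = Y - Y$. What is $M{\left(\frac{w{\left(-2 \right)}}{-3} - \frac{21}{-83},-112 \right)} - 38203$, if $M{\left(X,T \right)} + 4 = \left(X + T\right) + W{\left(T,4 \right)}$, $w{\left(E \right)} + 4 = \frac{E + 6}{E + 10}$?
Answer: $- \frac{19082155}{498} \approx -38318.0$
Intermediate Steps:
$W{\left(d,Y \right)} = 0$
$w{\left(E \right)} = -4 + \frac{6 + E}{10 + E}$ ($w{\left(E \right)} = -4 + \frac{E + 6}{E + 10} = -4 + \frac{6 + E}{10 + E}$)
$M{\left(X,T \right)} = -4 + T + X$ ($M{\left(X,T \right)} = -4 + \left(\left(X + T\right) + 0\right) = -4 + \left(\left(T + X\right) + 0\right) = -4 + \left(T + X\right) = -4 + T + X$)
$M{\left(\frac{w{\left(-2 \right)}}{-3} - \frac{21}{-83},-112 \right)} - 38203 = \left(-4 - 112 - \left(- \frac{21}{83} - \frac{\frac{1}{10 - 2} \left(-34 - -6\right)}{-3}\right)\right) - 38203 = \left(-4 - 112 - \left(- \frac{21}{83} - \frac{-34 + 6}{8} \left(- \frac{1}{3}\right)\right)\right) - 38203 = \left(-4 - 112 + \left(\frac{1}{8} \left(-28\right) \left(- \frac{1}{3}\right) + \frac{21}{83}\right)\right) - 38203 = \left(-4 - 112 + \left(\left(- \frac{7}{2}\right) \left(- \frac{1}{3}\right) + \frac{21}{83}\right)\right) - 38203 = \left(-4 - 112 + \left(\frac{7}{6} + \frac{21}{83}\right)\right) - 38203 = \left(-4 - 112 + \frac{707}{498}\right) - 38203 = - \frac{57061}{498} - 38203 = - \frac{19082155}{498}$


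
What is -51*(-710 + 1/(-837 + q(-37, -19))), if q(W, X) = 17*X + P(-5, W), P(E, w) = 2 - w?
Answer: 40591461/1121 ≈ 36210.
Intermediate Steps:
q(W, X) = 2 - W + 17*X (q(W, X) = 17*X + (2 - W) = 2 - W + 17*X)
-51*(-710 + 1/(-837 + q(-37, -19))) = -51*(-710 + 1/(-837 + (2 - 1*(-37) + 17*(-19)))) = -51*(-710 + 1/(-837 + (2 + 37 - 323))) = -51*(-710 + 1/(-837 - 284)) = -51*(-710 + 1/(-1121)) = -51*(-710 - 1/1121) = -51*(-795911/1121) = 40591461/1121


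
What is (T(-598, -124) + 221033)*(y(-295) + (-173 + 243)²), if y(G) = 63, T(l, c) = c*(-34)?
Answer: 1117910787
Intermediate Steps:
T(l, c) = -34*c
(T(-598, -124) + 221033)*(y(-295) + (-173 + 243)²) = (-34*(-124) + 221033)*(63 + (-173 + 243)²) = (4216 + 221033)*(63 + 70²) = 225249*(63 + 4900) = 225249*4963 = 1117910787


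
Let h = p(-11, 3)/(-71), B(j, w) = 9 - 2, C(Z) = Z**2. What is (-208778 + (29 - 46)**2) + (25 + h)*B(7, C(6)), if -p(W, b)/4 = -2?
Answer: -14790350/71 ≈ -2.0831e+5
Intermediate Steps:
p(W, b) = 8 (p(W, b) = -4*(-2) = 8)
B(j, w) = 7
h = -8/71 (h = 8/(-71) = 8*(-1/71) = -8/71 ≈ -0.11268)
(-208778 + (29 - 46)**2) + (25 + h)*B(7, C(6)) = (-208778 + (29 - 46)**2) + (25 - 8/71)*7 = (-208778 + (-17)**2) + (1767/71)*7 = (-208778 + 289) + 12369/71 = -208489 + 12369/71 = -14790350/71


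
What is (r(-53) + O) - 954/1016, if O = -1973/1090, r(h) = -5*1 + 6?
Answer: -484247/276860 ≈ -1.7491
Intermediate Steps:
r(h) = 1 (r(h) = -5 + 6 = 1)
O = -1973/1090 (O = -1973*1/1090 = -1973/1090 ≈ -1.8101)
(r(-53) + O) - 954/1016 = (1 - 1973/1090) - 954/1016 = -883/1090 - 954*1/1016 = -883/1090 - 477/508 = -484247/276860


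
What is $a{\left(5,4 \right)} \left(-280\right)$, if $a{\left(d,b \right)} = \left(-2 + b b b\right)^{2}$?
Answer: $-1076320$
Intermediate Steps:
$a{\left(d,b \right)} = \left(-2 + b^{3}\right)^{2}$ ($a{\left(d,b \right)} = \left(-2 + b^{2} b\right)^{2} = \left(-2 + b^{3}\right)^{2}$)
$a{\left(5,4 \right)} \left(-280\right) = \left(-2 + 4^{3}\right)^{2} \left(-280\right) = \left(-2 + 64\right)^{2} \left(-280\right) = 62^{2} \left(-280\right) = 3844 \left(-280\right) = -1076320$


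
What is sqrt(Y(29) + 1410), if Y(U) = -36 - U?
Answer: sqrt(1345) ≈ 36.674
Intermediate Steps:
sqrt(Y(29) + 1410) = sqrt((-36 - 1*29) + 1410) = sqrt((-36 - 29) + 1410) = sqrt(-65 + 1410) = sqrt(1345)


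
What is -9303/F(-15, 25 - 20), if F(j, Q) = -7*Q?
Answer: 1329/5 ≈ 265.80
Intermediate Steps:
-9303/F(-15, 25 - 20) = -9303*(-1/(7*(25 - 20))) = -9303/((-7*5)) = -9303/(-35) = -9303*(-1/35) = 1329/5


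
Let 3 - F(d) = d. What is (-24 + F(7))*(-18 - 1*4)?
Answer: 616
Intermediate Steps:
F(d) = 3 - d
(-24 + F(7))*(-18 - 1*4) = (-24 + (3 - 1*7))*(-18 - 1*4) = (-24 + (3 - 7))*(-18 - 4) = (-24 - 4)*(-22) = -28*(-22) = 616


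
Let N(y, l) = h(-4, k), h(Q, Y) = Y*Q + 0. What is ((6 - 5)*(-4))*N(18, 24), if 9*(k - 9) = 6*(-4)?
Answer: 304/3 ≈ 101.33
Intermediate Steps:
k = 19/3 (k = 9 + (6*(-4))/9 = 9 + (1/9)*(-24) = 9 - 8/3 = 19/3 ≈ 6.3333)
h(Q, Y) = Q*Y (h(Q, Y) = Q*Y + 0 = Q*Y)
N(y, l) = -76/3 (N(y, l) = -4*19/3 = -76/3)
((6 - 5)*(-4))*N(18, 24) = ((6 - 5)*(-4))*(-76/3) = (1*(-4))*(-76/3) = -4*(-76/3) = 304/3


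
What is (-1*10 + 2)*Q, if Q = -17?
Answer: 136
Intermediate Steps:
(-1*10 + 2)*Q = (-1*10 + 2)*(-17) = (-10 + 2)*(-17) = -8*(-17) = 136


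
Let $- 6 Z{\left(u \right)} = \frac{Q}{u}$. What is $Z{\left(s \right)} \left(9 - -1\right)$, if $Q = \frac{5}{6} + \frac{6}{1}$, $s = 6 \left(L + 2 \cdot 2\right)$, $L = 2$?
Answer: $- \frac{205}{648} \approx -0.31636$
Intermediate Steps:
$s = 36$ ($s = 6 \left(2 + 2 \cdot 2\right) = 6 \left(2 + 4\right) = 6 \cdot 6 = 36$)
$Q = \frac{41}{6}$ ($Q = 5 \cdot \frac{1}{6} + 6 \cdot 1 = \frac{5}{6} + 6 = \frac{41}{6} \approx 6.8333$)
$Z{\left(u \right)} = - \frac{41}{36 u}$ ($Z{\left(u \right)} = - \frac{\frac{41}{6} \frac{1}{u}}{6} = - \frac{41}{36 u}$)
$Z{\left(s \right)} \left(9 - -1\right) = - \frac{41}{36 \cdot 36} \left(9 - -1\right) = \left(- \frac{41}{36}\right) \frac{1}{36} \left(9 + 1\right) = \left(- \frac{41}{1296}\right) 10 = - \frac{205}{648}$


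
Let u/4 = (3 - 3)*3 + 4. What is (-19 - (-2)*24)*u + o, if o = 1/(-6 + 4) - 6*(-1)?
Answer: 939/2 ≈ 469.50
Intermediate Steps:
u = 16 (u = 4*((3 - 3)*3 + 4) = 4*(0*3 + 4) = 4*(0 + 4) = 4*4 = 16)
o = 11/2 (o = 1/(-2) + 6 = -½ + 6 = 11/2 ≈ 5.5000)
(-19 - (-2)*24)*u + o = (-19 - (-2)*24)*16 + 11/2 = (-19 - 1*(-48))*16 + 11/2 = (-19 + 48)*16 + 11/2 = 29*16 + 11/2 = 464 + 11/2 = 939/2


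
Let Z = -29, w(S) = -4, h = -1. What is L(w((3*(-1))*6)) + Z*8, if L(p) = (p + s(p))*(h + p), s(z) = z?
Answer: -192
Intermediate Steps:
L(p) = 2*p*(-1 + p) (L(p) = (p + p)*(-1 + p) = (2*p)*(-1 + p) = 2*p*(-1 + p))
L(w((3*(-1))*6)) + Z*8 = 2*(-4)*(-1 - 4) - 29*8 = 2*(-4)*(-5) - 232 = 40 - 232 = -192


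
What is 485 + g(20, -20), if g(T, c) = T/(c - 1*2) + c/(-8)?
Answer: 10705/22 ≈ 486.59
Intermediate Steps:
g(T, c) = -c/8 + T/(-2 + c) (g(T, c) = T/(c - 2) + c*(-⅛) = T/(-2 + c) - c/8 = -c/8 + T/(-2 + c))
485 + g(20, -20) = 485 + (20 - ⅛*(-20)² + (¼)*(-20))/(-2 - 20) = 485 + (20 - ⅛*400 - 5)/(-22) = 485 - (20 - 50 - 5)/22 = 485 - 1/22*(-35) = 485 + 35/22 = 10705/22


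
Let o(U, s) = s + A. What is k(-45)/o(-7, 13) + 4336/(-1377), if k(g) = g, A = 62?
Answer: -25811/6885 ≈ -3.7489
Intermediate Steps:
o(U, s) = 62 + s (o(U, s) = s + 62 = 62 + s)
k(-45)/o(-7, 13) + 4336/(-1377) = -45/(62 + 13) + 4336/(-1377) = -45/75 + 4336*(-1/1377) = -45*1/75 - 4336/1377 = -⅗ - 4336/1377 = -25811/6885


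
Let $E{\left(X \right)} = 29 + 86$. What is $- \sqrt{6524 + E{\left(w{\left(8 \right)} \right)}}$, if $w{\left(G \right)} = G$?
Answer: $- \sqrt{6639} \approx -81.48$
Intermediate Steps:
$E{\left(X \right)} = 115$
$- \sqrt{6524 + E{\left(w{\left(8 \right)} \right)}} = - \sqrt{6524 + 115} = - \sqrt{6639}$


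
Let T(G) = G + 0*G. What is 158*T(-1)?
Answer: -158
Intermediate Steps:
T(G) = G (T(G) = G + 0 = G)
158*T(-1) = 158*(-1) = -158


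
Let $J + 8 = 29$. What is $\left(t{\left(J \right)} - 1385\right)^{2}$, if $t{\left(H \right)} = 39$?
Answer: $1811716$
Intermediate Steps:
$J = 21$ ($J = -8 + 29 = 21$)
$\left(t{\left(J \right)} - 1385\right)^{2} = \left(39 - 1385\right)^{2} = \left(-1346\right)^{2} = 1811716$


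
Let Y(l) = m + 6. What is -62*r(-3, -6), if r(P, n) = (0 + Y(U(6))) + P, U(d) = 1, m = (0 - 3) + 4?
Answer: -248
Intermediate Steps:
m = 1 (m = -3 + 4 = 1)
Y(l) = 7 (Y(l) = 1 + 6 = 7)
r(P, n) = 7 + P (r(P, n) = (0 + 7) + P = 7 + P)
-62*r(-3, -6) = -62*(7 - 3) = -62*4 = -248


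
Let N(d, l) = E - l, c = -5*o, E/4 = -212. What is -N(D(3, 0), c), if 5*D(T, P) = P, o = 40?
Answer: 648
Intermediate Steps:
E = -848 (E = 4*(-212) = -848)
D(T, P) = P/5
c = -200 (c = -5*40 = -200)
N(d, l) = -848 - l
-N(D(3, 0), c) = -(-848 - 1*(-200)) = -(-848 + 200) = -1*(-648) = 648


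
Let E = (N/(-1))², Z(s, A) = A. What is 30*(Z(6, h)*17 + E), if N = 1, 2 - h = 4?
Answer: -990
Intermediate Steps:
h = -2 (h = 2 - 1*4 = 2 - 4 = -2)
E = 1 (E = (1/(-1))² = (1*(-1))² = (-1)² = 1)
30*(Z(6, h)*17 + E) = 30*(-2*17 + 1) = 30*(-34 + 1) = 30*(-33) = -990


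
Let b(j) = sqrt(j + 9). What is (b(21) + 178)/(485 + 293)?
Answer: 89/389 + sqrt(30)/778 ≈ 0.23583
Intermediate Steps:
b(j) = sqrt(9 + j)
(b(21) + 178)/(485 + 293) = (sqrt(9 + 21) + 178)/(485 + 293) = (sqrt(30) + 178)/778 = (178 + sqrt(30))*(1/778) = 89/389 + sqrt(30)/778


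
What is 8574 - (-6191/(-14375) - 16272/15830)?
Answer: 195120319397/22755625 ≈ 8574.6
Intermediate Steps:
8574 - (-6191/(-14375) - 16272/15830) = 8574 - (-6191*(-1/14375) - 16272*1/15830) = 8574 - (6191/14375 - 8136/7915) = 8574 - 1*(-13590647/22755625) = 8574 + 13590647/22755625 = 195120319397/22755625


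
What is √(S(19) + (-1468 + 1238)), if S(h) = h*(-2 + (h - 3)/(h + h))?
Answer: 2*I*√65 ≈ 16.125*I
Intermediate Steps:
S(h) = h*(-2 + (-3 + h)/(2*h)) (S(h) = h*(-2 + (-3 + h)/((2*h))) = h*(-2 + (-3 + h)*(1/(2*h))) = h*(-2 + (-3 + h)/(2*h)))
√(S(19) + (-1468 + 1238)) = √((-3/2 - 3/2*19) + (-1468 + 1238)) = √((-3/2 - 57/2) - 230) = √(-30 - 230) = √(-260) = 2*I*√65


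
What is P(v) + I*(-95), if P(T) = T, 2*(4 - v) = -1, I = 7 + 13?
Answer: -3791/2 ≈ -1895.5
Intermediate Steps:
I = 20
v = 9/2 (v = 4 - ½*(-1) = 4 + ½ = 9/2 ≈ 4.5000)
P(v) + I*(-95) = 9/2 + 20*(-95) = 9/2 - 1900 = -3791/2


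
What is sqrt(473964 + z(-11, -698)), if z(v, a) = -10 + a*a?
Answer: sqrt(961158) ≈ 980.39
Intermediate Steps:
z(v, a) = -10 + a**2
sqrt(473964 + z(-11, -698)) = sqrt(473964 + (-10 + (-698)**2)) = sqrt(473964 + (-10 + 487204)) = sqrt(473964 + 487194) = sqrt(961158)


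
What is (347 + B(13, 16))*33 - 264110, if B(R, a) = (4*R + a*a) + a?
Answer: -241967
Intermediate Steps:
B(R, a) = a + a² + 4*R (B(R, a) = (4*R + a²) + a = (a² + 4*R) + a = a + a² + 4*R)
(347 + B(13, 16))*33 - 264110 = (347 + (16 + 16² + 4*13))*33 - 264110 = (347 + (16 + 256 + 52))*33 - 264110 = (347 + 324)*33 - 264110 = 671*33 - 264110 = 22143 - 264110 = -241967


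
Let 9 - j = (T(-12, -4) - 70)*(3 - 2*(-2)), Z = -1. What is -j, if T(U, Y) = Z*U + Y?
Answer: -443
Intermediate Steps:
T(U, Y) = Y - U (T(U, Y) = -U + Y = Y - U)
j = 443 (j = 9 - ((-4 - 1*(-12)) - 70)*(3 - 2*(-2)) = 9 - ((-4 + 12) - 70)*(3 + 4) = 9 - (8 - 70)*7 = 9 - (-62)*7 = 9 - 1*(-434) = 9 + 434 = 443)
-j = -1*443 = -443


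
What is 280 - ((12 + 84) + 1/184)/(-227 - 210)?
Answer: 22531905/80408 ≈ 280.22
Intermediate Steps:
280 - ((12 + 84) + 1/184)/(-227 - 210) = 280 - (96 + 1/184)/(-437) = 280 - 17665*(-1)/(184*437) = 280 - 1*(-17665/80408) = 280 + 17665/80408 = 22531905/80408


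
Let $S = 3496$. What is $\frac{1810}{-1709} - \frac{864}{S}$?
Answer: $- \frac{975542}{746833} \approx -1.3062$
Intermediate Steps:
$\frac{1810}{-1709} - \frac{864}{S} = \frac{1810}{-1709} - \frac{864}{3496} = 1810 \left(- \frac{1}{1709}\right) - \frac{108}{437} = - \frac{1810}{1709} - \frac{108}{437} = - \frac{975542}{746833}$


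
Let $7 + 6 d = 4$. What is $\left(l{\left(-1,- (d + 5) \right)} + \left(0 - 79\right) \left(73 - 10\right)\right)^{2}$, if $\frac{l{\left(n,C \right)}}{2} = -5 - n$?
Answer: $24850225$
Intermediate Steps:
$d = - \frac{1}{2}$ ($d = - \frac{7}{6} + \frac{1}{6} \cdot 4 = - \frac{7}{6} + \frac{2}{3} = - \frac{1}{2} \approx -0.5$)
$l{\left(n,C \right)} = -10 - 2 n$ ($l{\left(n,C \right)} = 2 \left(-5 - n\right) = -10 - 2 n$)
$\left(l{\left(-1,- (d + 5) \right)} + \left(0 - 79\right) \left(73 - 10\right)\right)^{2} = \left(\left(-10 - -2\right) + \left(0 - 79\right) \left(73 - 10\right)\right)^{2} = \left(\left(-10 + 2\right) - 4977\right)^{2} = \left(-8 - 4977\right)^{2} = \left(-4985\right)^{2} = 24850225$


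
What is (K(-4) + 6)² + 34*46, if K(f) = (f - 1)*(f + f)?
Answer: 3680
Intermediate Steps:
K(f) = 2*f*(-1 + f) (K(f) = (-1 + f)*(2*f) = 2*f*(-1 + f))
(K(-4) + 6)² + 34*46 = (2*(-4)*(-1 - 4) + 6)² + 34*46 = (2*(-4)*(-5) + 6)² + 1564 = (40 + 6)² + 1564 = 46² + 1564 = 2116 + 1564 = 3680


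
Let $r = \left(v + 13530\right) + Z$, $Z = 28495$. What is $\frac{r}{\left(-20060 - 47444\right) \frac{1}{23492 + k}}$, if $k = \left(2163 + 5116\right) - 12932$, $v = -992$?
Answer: $- \frac{731987687}{67504} \approx -10844.0$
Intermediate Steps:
$k = -5653$ ($k = 7279 - 12932 = -5653$)
$r = 41033$ ($r = \left(-992 + 13530\right) + 28495 = 12538 + 28495 = 41033$)
$\frac{r}{\left(-20060 - 47444\right) \frac{1}{23492 + k}} = \frac{41033}{\left(-20060 - 47444\right) \frac{1}{23492 - 5653}} = \frac{41033}{\left(-67504\right) \frac{1}{17839}} = \frac{41033}{- \frac{67504}{17839}} = 41033 \left(- \frac{17839}{67504}\right) = - \frac{731987687}{67504}$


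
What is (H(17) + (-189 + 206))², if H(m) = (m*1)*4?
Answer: 7225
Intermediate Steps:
H(m) = 4*m (H(m) = m*4 = 4*m)
(H(17) + (-189 + 206))² = (4*17 + (-189 + 206))² = (68 + 17)² = 85² = 7225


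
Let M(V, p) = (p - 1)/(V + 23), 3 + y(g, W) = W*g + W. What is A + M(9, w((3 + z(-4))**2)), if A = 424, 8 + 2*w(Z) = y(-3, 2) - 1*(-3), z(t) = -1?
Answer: 13561/32 ≈ 423.78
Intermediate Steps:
y(g, W) = -3 + W + W*g (y(g, W) = -3 + (W*g + W) = -3 + (W + W*g) = -3 + W + W*g)
w(Z) = -6 (w(Z) = -4 + ((-3 + 2 + 2*(-3)) - 1*(-3))/2 = -4 + ((-3 + 2 - 6) + 3)/2 = -4 + (-7 + 3)/2 = -4 + (1/2)*(-4) = -4 - 2 = -6)
M(V, p) = (-1 + p)/(23 + V)
A + M(9, w((3 + z(-4))**2)) = 424 + (-1 - 6)/(23 + 9) = 424 - 7/32 = 13561/32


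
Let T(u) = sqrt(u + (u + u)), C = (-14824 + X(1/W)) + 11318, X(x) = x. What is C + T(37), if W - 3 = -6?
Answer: -10519/3 + sqrt(111) ≈ -3495.8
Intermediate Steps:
W = -3 (W = 3 - 6 = -3)
C = -10519/3 (C = (-14824 + 1/(-3)) + 11318 = (-14824 - 1/3) + 11318 = -44473/3 + 11318 = -10519/3 ≈ -3506.3)
T(u) = sqrt(3)*sqrt(u) (T(u) = sqrt(u + 2*u) = sqrt(3*u) = sqrt(3)*sqrt(u))
C + T(37) = -10519/3 + sqrt(3)*sqrt(37) = -10519/3 + sqrt(111)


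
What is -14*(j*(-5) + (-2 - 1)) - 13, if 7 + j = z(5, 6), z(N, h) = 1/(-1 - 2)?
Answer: -1453/3 ≈ -484.33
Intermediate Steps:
z(N, h) = -1/3 (z(N, h) = 1/(-3) = -1/3)
j = -22/3 (j = -7 - 1/3 = -22/3 ≈ -7.3333)
-14*(j*(-5) + (-2 - 1)) - 13 = -14*(-22/3*(-5) + (-2 - 1)) - 13 = -14*(110/3 - 3) - 13 = -14*101/3 - 13 = -1414/3 - 13 = -1453/3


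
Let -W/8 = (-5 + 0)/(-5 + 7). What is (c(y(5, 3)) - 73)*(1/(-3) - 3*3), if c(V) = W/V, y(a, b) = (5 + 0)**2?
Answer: 10108/15 ≈ 673.87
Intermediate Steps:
W = 20 (W = -8*(-5 + 0)/(-5 + 7) = -(-40)/2 = -8*(-5/2) = 20)
y(a, b) = 25 (y(a, b) = 5**2 = 25)
c(V) = 20/V
(c(y(5, 3)) - 73)*(1/(-3) - 3*3) = (20/25 - 73)*(1/(-3) - 3*3) = (20*(1/25) - 73)*(-1/3 - 9) = (4/5 - 73)*(-28/3) = -361/5*(-28/3) = 10108/15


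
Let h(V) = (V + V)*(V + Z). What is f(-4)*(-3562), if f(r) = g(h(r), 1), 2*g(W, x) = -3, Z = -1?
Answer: 5343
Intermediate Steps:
h(V) = 2*V*(-1 + V) (h(V) = (V + V)*(V - 1) = (2*V)*(-1 + V) = 2*V*(-1 + V))
g(W, x) = -3/2 (g(W, x) = (½)*(-3) = -3/2)
f(r) = -3/2
f(-4)*(-3562) = -3/2*(-3562) = 5343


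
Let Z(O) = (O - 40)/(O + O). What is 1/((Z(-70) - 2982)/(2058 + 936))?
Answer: -41916/41737 ≈ -1.0043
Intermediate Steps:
Z(O) = (-40 + O)/(2*O) (Z(O) = (-40 + O)/((2*O)) = (-40 + O)*(1/(2*O)) = (-40 + O)/(2*O))
1/((Z(-70) - 2982)/(2058 + 936)) = 1/(((1/2)*(-40 - 70)/(-70) - 2982)/(2058 + 936)) = 1/(((1/2)*(-1/70)*(-110) - 2982)/2994) = 1/((11/14 - 2982)*(1/2994)) = 1/(-41737/14*1/2994) = 1/(-41737/41916) = -41916/41737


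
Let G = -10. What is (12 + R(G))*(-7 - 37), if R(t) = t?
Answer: -88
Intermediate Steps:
(12 + R(G))*(-7 - 37) = (12 - 10)*(-7 - 37) = 2*(-44) = -88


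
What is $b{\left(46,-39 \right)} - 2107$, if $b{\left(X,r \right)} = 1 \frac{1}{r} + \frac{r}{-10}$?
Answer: $- \frac{820219}{390} \approx -2103.1$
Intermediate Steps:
$b{\left(X,r \right)} = \frac{1}{r} - \frac{r}{10}$ ($b{\left(X,r \right)} = \frac{1}{r} + r \left(- \frac{1}{10}\right) = \frac{1}{r} - \frac{r}{10}$)
$b{\left(46,-39 \right)} - 2107 = \left(\frac{1}{-39} - - \frac{39}{10}\right) - 2107 = \left(- \frac{1}{39} + \frac{39}{10}\right) - 2107 = \frac{1511}{390} - 2107 = - \frac{820219}{390}$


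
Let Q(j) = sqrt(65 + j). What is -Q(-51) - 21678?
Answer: -21678 - sqrt(14) ≈ -21682.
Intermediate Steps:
-Q(-51) - 21678 = -sqrt(65 - 51) - 21678 = -sqrt(14) - 21678 = -21678 - sqrt(14)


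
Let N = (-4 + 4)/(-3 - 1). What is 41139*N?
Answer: 0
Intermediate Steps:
N = 0 (N = 0/(-4) = 0*(-1/4) = 0)
41139*N = 41139*0 = 0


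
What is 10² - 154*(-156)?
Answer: 24124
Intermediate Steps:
10² - 154*(-156) = 100 + 24024 = 24124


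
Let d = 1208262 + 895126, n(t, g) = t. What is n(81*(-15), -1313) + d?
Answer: 2102173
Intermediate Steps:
d = 2103388
n(81*(-15), -1313) + d = 81*(-15) + 2103388 = -1215 + 2103388 = 2102173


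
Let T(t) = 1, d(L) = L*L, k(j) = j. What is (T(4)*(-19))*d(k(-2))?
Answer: -76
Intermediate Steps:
d(L) = L²
(T(4)*(-19))*d(k(-2)) = (1*(-19))*(-2)² = -19*4 = -76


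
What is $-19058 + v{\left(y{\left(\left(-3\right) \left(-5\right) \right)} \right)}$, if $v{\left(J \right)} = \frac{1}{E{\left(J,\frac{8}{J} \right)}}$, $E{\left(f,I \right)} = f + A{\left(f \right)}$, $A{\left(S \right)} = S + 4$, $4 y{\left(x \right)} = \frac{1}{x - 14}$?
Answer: $- \frac{171520}{9} \approx -19058.0$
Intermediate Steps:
$y{\left(x \right)} = \frac{1}{4 \left(-14 + x\right)}$ ($y{\left(x \right)} = \frac{1}{4 \left(x - 14\right)} = \frac{1}{4 \left(-14 + x\right)}$)
$A{\left(S \right)} = 4 + S$
$E{\left(f,I \right)} = 4 + 2 f$ ($E{\left(f,I \right)} = f + \left(4 + f\right) = 4 + 2 f$)
$v{\left(J \right)} = \frac{1}{4 + 2 J}$
$-19058 + v{\left(y{\left(\left(-3\right) \left(-5\right) \right)} \right)} = -19058 + \frac{1}{2 \left(2 + \frac{1}{4 \left(-14 - -15\right)}\right)} = -19058 + \frac{1}{2 \left(2 + \frac{1}{4 \left(-14 + 15\right)}\right)} = -19058 + \frac{1}{2 \left(2 + \frac{1}{4 \cdot 1}\right)} = -19058 + \frac{1}{2 \left(2 + \frac{1}{4} \cdot 1\right)} = -19058 + \frac{1}{2 \left(2 + \frac{1}{4}\right)} = -19058 + \frac{1}{2 \cdot \frac{9}{4}} = -19058 + \frac{1}{2} \cdot \frac{4}{9} = -19058 + \frac{2}{9} = - \frac{171520}{9}$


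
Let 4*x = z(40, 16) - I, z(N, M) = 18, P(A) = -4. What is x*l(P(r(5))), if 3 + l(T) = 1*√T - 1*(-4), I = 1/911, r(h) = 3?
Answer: 16397/3644 + 16397*I/1822 ≈ 4.4997 + 8.9995*I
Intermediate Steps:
I = 1/911 ≈ 0.0010977
l(T) = 1 + √T (l(T) = -3 + (1*√T - 1*(-4)) = -3 + (√T + 4) = -3 + (4 + √T) = 1 + √T)
x = 16397/3644 (x = (18 - 1*1/911)/4 = (18 - 1/911)/4 = (¼)*(16397/911) = 16397/3644 ≈ 4.4997)
x*l(P(r(5))) = 16397*(1 + √(-4))/3644 = 16397*(1 + 2*I)/3644 = 16397/3644 + 16397*I/1822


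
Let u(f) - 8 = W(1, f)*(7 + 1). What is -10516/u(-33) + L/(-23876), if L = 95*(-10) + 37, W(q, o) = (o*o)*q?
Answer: -3798729/3253105 ≈ -1.1677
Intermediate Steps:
W(q, o) = q*o² (W(q, o) = o²*q = q*o²)
L = -913 (L = -950 + 37 = -913)
u(f) = 8 + 8*f² (u(f) = 8 + (1*f²)*(7 + 1) = 8 + f²*8 = 8 + 8*f²)
-10516/u(-33) + L/(-23876) = -10516/(8 + 8*(-33)²) - 913/(-23876) = -10516/(8 + 8*1089) - 913*(-1/23876) = -10516/(8 + 8712) + 913/23876 = -10516/8720 + 913/23876 = -10516*1/8720 + 913/23876 = -2629/2180 + 913/23876 = -3798729/3253105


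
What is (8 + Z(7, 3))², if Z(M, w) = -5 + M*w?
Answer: 576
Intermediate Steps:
(8 + Z(7, 3))² = (8 + (-5 + 7*3))² = (8 + (-5 + 21))² = (8 + 16)² = 24² = 576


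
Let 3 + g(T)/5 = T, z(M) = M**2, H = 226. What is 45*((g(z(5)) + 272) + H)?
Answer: 27360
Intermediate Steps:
g(T) = -15 + 5*T
45*((g(z(5)) + 272) + H) = 45*(((-15 + 5*5**2) + 272) + 226) = 45*(((-15 + 5*25) + 272) + 226) = 45*(((-15 + 125) + 272) + 226) = 45*((110 + 272) + 226) = 45*(382 + 226) = 45*608 = 27360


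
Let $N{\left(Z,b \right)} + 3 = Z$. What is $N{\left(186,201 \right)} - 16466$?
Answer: $-16283$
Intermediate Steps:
$N{\left(Z,b \right)} = -3 + Z$
$N{\left(186,201 \right)} - 16466 = \left(-3 + 186\right) - 16466 = 183 - 16466 = -16283$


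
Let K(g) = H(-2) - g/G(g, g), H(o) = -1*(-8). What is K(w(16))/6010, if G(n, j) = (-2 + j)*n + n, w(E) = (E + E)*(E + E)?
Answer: 8183/6148230 ≈ 0.0013310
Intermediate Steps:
w(E) = 4*E² (w(E) = (2*E)*(2*E) = 4*E²)
G(n, j) = n + n*(-2 + j) (G(n, j) = n*(-2 + j) + n = n + n*(-2 + j))
H(o) = 8
K(g) = 8 - 1/(-1 + g) (K(g) = 8 - g/(g*(-1 + g)) = 8 - g*1/(g*(-1 + g)) = 8 - 1/(-1 + g))
K(w(16))/6010 = ((-9 + 8*(4*16²))/(-1 + 4*16²))/6010 = ((-9 + 8*(4*256))/(-1 + 4*256))*(1/6010) = ((-9 + 8*1024)/(-1 + 1024))*(1/6010) = ((-9 + 8192)/1023)*(1/6010) = ((1/1023)*8183)*(1/6010) = (8183/1023)*(1/6010) = 8183/6148230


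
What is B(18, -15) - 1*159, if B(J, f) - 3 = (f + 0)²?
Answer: 69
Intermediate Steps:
B(J, f) = 3 + f² (B(J, f) = 3 + (f + 0)² = 3 + f²)
B(18, -15) - 1*159 = (3 + (-15)²) - 1*159 = (3 + 225) - 159 = 228 - 159 = 69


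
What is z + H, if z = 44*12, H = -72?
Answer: 456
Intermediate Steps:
z = 528
z + H = 528 - 72 = 456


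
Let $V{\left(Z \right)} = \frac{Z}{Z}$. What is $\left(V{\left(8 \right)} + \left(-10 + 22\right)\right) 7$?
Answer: $91$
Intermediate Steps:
$V{\left(Z \right)} = 1$
$\left(V{\left(8 \right)} + \left(-10 + 22\right)\right) 7 = \left(1 + \left(-10 + 22\right)\right) 7 = \left(1 + 12\right) 7 = 13 \cdot 7 = 91$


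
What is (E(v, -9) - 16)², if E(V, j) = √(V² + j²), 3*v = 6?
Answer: (16 - √85)² ≈ 45.975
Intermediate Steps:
v = 2 (v = (⅓)*6 = 2)
(E(v, -9) - 16)² = (√(2² + (-9)²) - 16)² = (√(4 + 81) - 16)² = (√85 - 16)² = (-16 + √85)²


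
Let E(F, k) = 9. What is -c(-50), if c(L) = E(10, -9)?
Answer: -9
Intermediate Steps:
c(L) = 9
-c(-50) = -1*9 = -9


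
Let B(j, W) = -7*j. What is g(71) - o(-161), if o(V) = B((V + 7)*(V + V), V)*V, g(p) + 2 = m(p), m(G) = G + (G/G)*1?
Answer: -55885606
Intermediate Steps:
m(G) = 1 + G (m(G) = G + 1*1 = G + 1 = 1 + G)
g(p) = -1 + p (g(p) = -2 + (1 + p) = -1 + p)
o(V) = -14*V²*(7 + V) (o(V) = (-7*(V + 7)*(V + V))*V = (-7*(7 + V)*2*V)*V = (-14*V*(7 + V))*V = -14*V²*(7 + V))
g(71) - o(-161) = (-1 + 71) - 14*(-161)²*(-7 - 1*(-161)) = 70 - 14*25921*(-7 + 161) = 70 - 14*25921*154 = 70 - 1*55885676 = 70 - 55885676 = -55885606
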